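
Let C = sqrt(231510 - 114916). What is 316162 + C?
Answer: 316162 + sqrt(116594) ≈ 3.1650e+5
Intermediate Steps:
C = sqrt(116594) ≈ 341.46
316162 + C = 316162 + sqrt(116594)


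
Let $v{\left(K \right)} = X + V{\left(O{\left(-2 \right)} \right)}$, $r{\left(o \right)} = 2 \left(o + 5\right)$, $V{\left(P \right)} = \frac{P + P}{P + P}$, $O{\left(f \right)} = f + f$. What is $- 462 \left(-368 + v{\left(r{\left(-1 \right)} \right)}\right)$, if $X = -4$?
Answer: $171402$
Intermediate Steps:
$O{\left(f \right)} = 2 f$
$V{\left(P \right)} = 1$ ($V{\left(P \right)} = \frac{2 P}{2 P} = 2 P \frac{1}{2 P} = 1$)
$r{\left(o \right)} = 10 + 2 o$ ($r{\left(o \right)} = 2 \left(5 + o\right) = 10 + 2 o$)
$v{\left(K \right)} = -3$ ($v{\left(K \right)} = -4 + 1 = -3$)
$- 462 \left(-368 + v{\left(r{\left(-1 \right)} \right)}\right) = - 462 \left(-368 - 3\right) = \left(-462\right) \left(-371\right) = 171402$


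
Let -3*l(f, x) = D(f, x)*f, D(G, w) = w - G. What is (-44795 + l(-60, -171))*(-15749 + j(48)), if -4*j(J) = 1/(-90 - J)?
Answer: 408722410705/552 ≈ 7.4044e+8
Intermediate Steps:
j(J) = -1/(4*(-90 - J))
l(f, x) = -f*(x - f)/3 (l(f, x) = -(x - f)*f/3 = -f*(x - f)/3)
(-44795 + l(-60, -171))*(-15749 + j(48)) = (-44795 + (⅓)*(-60)*(-60 - 1*(-171)))*(-15749 + 1/(4*(90 + 48))) = (-44795 + (⅓)*(-60)*(-60 + 171))*(-15749 + (¼)/138) = (-44795 + (⅓)*(-60)*111)*(-15749 + (¼)*(1/138)) = (-44795 - 2220)*(-15749 + 1/552) = -47015*(-8693447/552) = 408722410705/552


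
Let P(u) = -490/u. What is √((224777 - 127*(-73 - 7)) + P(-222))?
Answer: 2*√723671493/111 ≈ 484.71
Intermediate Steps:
√((224777 - 127*(-73 - 7)) + P(-222)) = √((224777 - 127*(-73 - 7)) - 490/(-222)) = √((224777 - 127*(-80)) - 490*(-1/222)) = √((224777 - 1*(-10160)) + 245/111) = √((224777 + 10160) + 245/111) = √(234937 + 245/111) = √(26078252/111) = 2*√723671493/111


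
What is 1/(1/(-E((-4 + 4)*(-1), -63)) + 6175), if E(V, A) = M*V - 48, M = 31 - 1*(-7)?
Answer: 48/296401 ≈ 0.00016194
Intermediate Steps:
M = 38 (M = 31 + 7 = 38)
E(V, A) = -48 + 38*V (E(V, A) = 38*V - 48 = -48 + 38*V)
1/(1/(-E((-4 + 4)*(-1), -63)) + 6175) = 1/(1/(-(-48 + 38*((-4 + 4)*(-1)))) + 6175) = 1/(1/(-(-48 + 38*(0*(-1)))) + 6175) = 1/(1/(-(-48 + 38*0)) + 6175) = 1/(1/(-(-48 + 0)) + 6175) = 1/(1/(-1*(-48)) + 6175) = 1/(1/48 + 6175) = 1/(296401/48) = 48/296401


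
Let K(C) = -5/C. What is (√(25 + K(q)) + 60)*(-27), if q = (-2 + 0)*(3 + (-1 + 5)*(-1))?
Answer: -1620 - 81*√10/2 ≈ -1748.1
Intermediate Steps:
q = 2 (q = -2*(3 + 4*(-1)) = -2*(3 - 4) = -2*(-1) = 2)
(√(25 + K(q)) + 60)*(-27) = (√(25 - 5/2) + 60)*(-27) = (√(45/2) + 60)*(-27) = (3*√10/2 + 60)*(-27) = (60 + 3*√10/2)*(-27) = -1620 - 81*√10/2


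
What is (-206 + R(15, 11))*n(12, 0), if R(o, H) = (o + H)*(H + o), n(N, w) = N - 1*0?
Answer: 5640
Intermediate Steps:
n(N, w) = N (n(N, w) = N + 0 = N)
R(o, H) = (H + o)² (R(o, H) = (H + o)*(H + o) = (H + o)²)
(-206 + R(15, 11))*n(12, 0) = (-206 + (11 + 15)²)*12 = (-206 + 26²)*12 = (-206 + 676)*12 = 470*12 = 5640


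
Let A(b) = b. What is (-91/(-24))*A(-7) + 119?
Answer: 2219/24 ≈ 92.458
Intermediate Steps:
(-91/(-24))*A(-7) + 119 = -91/(-24)*(-7) + 119 = -91*(-1/24)*(-7) + 119 = (91/24)*(-7) + 119 = -637/24 + 119 = 2219/24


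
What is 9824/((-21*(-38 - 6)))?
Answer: 2456/231 ≈ 10.632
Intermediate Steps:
9824/((-21*(-38 - 6))) = 9824/((-21*(-44))) = 9824/924 = 9824*(1/924) = 2456/231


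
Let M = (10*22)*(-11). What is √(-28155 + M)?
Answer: 5*I*√1223 ≈ 174.86*I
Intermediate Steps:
M = -2420 (M = 220*(-11) = -2420)
√(-28155 + M) = √(-28155 - 2420) = √(-30575) = 5*I*√1223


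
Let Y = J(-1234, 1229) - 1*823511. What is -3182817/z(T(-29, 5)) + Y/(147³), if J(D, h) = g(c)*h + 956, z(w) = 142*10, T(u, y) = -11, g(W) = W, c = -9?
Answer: -160499605397/71597820 ≈ -2241.7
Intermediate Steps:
z(w) = 1420
J(D, h) = 956 - 9*h (J(D, h) = -9*h + 956 = 956 - 9*h)
Y = -833616 (Y = (956 - 9*1229) - 1*823511 = (956 - 11061) - 823511 = -10105 - 823511 = -833616)
-3182817/z(T(-29, 5)) + Y/(147³) = -3182817/1420 - 833616/(147³) = -3182817*1/1420 - 833616/3176523 = -3182817/1420 - 833616*1/3176523 = -3182817/1420 - 13232/50421 = -160499605397/71597820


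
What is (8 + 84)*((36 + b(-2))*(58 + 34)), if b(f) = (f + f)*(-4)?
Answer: 440128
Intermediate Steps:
b(f) = -8*f (b(f) = (2*f)*(-4) = -8*f)
(8 + 84)*((36 + b(-2))*(58 + 34)) = (8 + 84)*((36 - 8*(-2))*(58 + 34)) = 92*((36 + 16)*92) = 92*(52*92) = 92*4784 = 440128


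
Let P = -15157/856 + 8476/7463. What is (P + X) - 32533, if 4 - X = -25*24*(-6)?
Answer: -230909763547/6388328 ≈ -36146.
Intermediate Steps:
X = -3596 (X = 4 - (-25*24)*(-6) = 4 - (-600)*(-6) = 4 - 1*3600 = 4 - 3600 = -3596)
P = -105861235/6388328 (P = -15157*1/856 + 8476*(1/7463) = -15157/856 + 8476/7463 = -105861235/6388328 ≈ -16.571)
(P + X) - 32533 = (-105861235/6388328 - 3596) - 32533 = -23078288723/6388328 - 32533 = -230909763547/6388328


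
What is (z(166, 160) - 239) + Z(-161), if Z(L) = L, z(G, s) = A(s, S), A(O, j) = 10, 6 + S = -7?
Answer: -390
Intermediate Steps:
S = -13 (S = -6 - 7 = -13)
z(G, s) = 10
(z(166, 160) - 239) + Z(-161) = (10 - 239) - 161 = -229 - 161 = -390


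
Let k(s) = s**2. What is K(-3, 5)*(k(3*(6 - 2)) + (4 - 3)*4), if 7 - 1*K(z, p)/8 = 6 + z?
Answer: 4736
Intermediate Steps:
K(z, p) = 8 - 8*z (K(z, p) = 56 - 8*(6 + z) = 56 + (-48 - 8*z) = 8 - 8*z)
K(-3, 5)*(k(3*(6 - 2)) + (4 - 3)*4) = (8 - 8*(-3))*((3*(6 - 2))**2 + (4 - 3)*4) = (8 + 24)*((3*4)**2 + 1*4) = 32*(12**2 + 4) = 32*(144 + 4) = 32*148 = 4736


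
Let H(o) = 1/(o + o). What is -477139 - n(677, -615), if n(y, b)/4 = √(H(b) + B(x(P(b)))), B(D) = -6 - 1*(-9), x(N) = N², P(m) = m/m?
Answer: -477139 - 2*√4537470/615 ≈ -4.7715e+5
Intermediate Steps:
P(m) = 1
B(D) = 3 (B(D) = -6 + 9 = 3)
H(o) = 1/(2*o)
n(y, b) = 4*√(3 + 1/(2*b)) (n(y, b) = 4*√(1/(2*b) + 3) = 4*√(3 + 1/(2*b)))
-477139 - n(677, -615) = -477139 - 2*√(12 + 2/(-615)) = -477139 - 2*√(12 + 2*(-1/615)) = -477139 - 2*√(12 - 2/615) = -477139 - 2*√(7378/615) = -477139 - 2*√4537470/615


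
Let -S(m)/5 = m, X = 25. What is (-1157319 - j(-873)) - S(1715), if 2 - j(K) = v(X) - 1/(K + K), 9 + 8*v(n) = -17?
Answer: -4011432379/3492 ≈ -1.1488e+6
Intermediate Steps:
v(n) = -13/4 (v(n) = -9/8 + (⅛)*(-17) = -9/8 - 17/8 = -13/4)
S(m) = -5*m
j(K) = 21/4 + 1/(2*K) (j(K) = 2 - (-13/4 - 1/(K + K)) = 2 - (-13/4 - 1/(2*K)) = 2 + (13/4 + 1/(2*K)) = 21/4 + 1/(2*K))
(-1157319 - j(-873)) - S(1715) = (-1157319 - (2 + 21*(-873))/(4*(-873))) - (-5)*1715 = (-1157319 - (-1)*(2 - 18333)/(4*873)) - 1*(-8575) = (-1157319 - (-1)*(-18331)/(4*873)) + 8575 = (-1157319 - 1*18331/3492) + 8575 = (-1157319 - 18331/3492) + 8575 = -4041376279/3492 + 8575 = -4011432379/3492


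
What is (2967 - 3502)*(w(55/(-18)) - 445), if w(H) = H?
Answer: 4314775/18 ≈ 2.3971e+5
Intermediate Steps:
(2967 - 3502)*(w(55/(-18)) - 445) = (2967 - 3502)*(55/(-18) - 445) = -535*(55*(-1/18) - 445) = -535*(-55/18 - 445) = -535*(-8065/18) = 4314775/18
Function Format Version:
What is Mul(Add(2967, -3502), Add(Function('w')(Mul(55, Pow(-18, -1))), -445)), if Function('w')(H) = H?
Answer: Rational(4314775, 18) ≈ 2.3971e+5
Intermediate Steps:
Mul(Add(2967, -3502), Add(Function('w')(Mul(55, Pow(-18, -1))), -445)) = Mul(Add(2967, -3502), Add(Mul(55, Pow(-18, -1)), -445)) = Mul(-535, Add(Mul(55, Rational(-1, 18)), -445)) = Mul(-535, Add(Rational(-55, 18), -445)) = Mul(-535, Rational(-8065, 18)) = Rational(4314775, 18)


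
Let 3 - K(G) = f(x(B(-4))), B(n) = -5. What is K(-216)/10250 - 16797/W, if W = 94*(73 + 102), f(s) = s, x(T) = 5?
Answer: -3444043/3372250 ≈ -1.0213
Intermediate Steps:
W = 16450 (W = 94*175 = 16450)
K(G) = -2 (K(G) = 3 - 1*5 = 3 - 5 = -2)
K(-216)/10250 - 16797/W = -2/10250 - 16797/16450 = -2*1/10250 - 16797*1/16450 = -1/5125 - 16797/16450 = -3444043/3372250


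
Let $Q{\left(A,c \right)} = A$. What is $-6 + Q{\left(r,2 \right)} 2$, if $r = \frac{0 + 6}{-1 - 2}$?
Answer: $-10$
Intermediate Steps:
$r = -2$ ($r = \frac{6}{-3} = 6 \left(- \frac{1}{3}\right) = -2$)
$-6 + Q{\left(r,2 \right)} 2 = -6 - 4 = -10$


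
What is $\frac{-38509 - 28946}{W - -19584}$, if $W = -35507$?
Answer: $\frac{67455}{15923} \approx 4.2363$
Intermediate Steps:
$\frac{-38509 - 28946}{W - -19584} = \frac{-38509 - 28946}{-35507 - -19584} = - \frac{67455}{-35507 + 19584} = - \frac{67455}{-15923} = \left(-67455\right) \left(- \frac{1}{15923}\right) = \frac{67455}{15923}$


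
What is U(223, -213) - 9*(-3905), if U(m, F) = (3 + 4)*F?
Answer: 33654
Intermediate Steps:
U(m, F) = 7*F
U(223, -213) - 9*(-3905) = 7*(-213) - 9*(-3905) = -1491 + 35145 = 33654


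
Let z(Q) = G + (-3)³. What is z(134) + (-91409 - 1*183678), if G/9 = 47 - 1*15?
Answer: -274826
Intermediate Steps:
G = 288 (G = 9*(47 - 1*15) = 9*(47 - 15) = 9*32 = 288)
z(Q) = 261 (z(Q) = 288 + (-3)³ = 288 - 27 = 261)
z(134) + (-91409 - 1*183678) = 261 + (-91409 - 1*183678) = 261 + (-91409 - 183678) = 261 - 275087 = -274826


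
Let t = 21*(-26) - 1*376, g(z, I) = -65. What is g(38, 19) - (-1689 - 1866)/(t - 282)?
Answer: -81815/1204 ≈ -67.953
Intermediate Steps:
t = -922 (t = -546 - 376 = -922)
g(38, 19) - (-1689 - 1866)/(t - 282) = -65 - (-1689 - 1866)/(-922 - 282) = -65 - (-3555)/(-1204) = -65 - (-3555)*(-1)/1204 = -65 - 1*3555/1204 = -65 - 3555/1204 = -81815/1204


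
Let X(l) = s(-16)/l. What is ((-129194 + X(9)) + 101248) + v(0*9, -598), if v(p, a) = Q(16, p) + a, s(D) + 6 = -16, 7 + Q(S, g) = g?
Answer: -256981/9 ≈ -28553.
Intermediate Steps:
Q(S, g) = -7 + g
s(D) = -22 (s(D) = -6 - 16 = -22)
X(l) = -22/l
v(p, a) = -7 + a + p (v(p, a) = (-7 + p) + a = -7 + a + p)
((-129194 + X(9)) + 101248) + v(0*9, -598) = ((-129194 - 22/9) + 101248) + (-7 - 598 + 0*9) = ((-129194 - 22*1/9) + 101248) + (-7 - 598 + 0) = ((-129194 - 22/9) + 101248) - 605 = (-1162768/9 + 101248) - 605 = -251536/9 - 605 = -256981/9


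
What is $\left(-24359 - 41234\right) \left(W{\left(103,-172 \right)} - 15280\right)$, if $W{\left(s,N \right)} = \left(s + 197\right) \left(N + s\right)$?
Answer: $2360036140$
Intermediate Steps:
$W{\left(s,N \right)} = \left(197 + s\right) \left(N + s\right)$
$\left(-24359 - 41234\right) \left(W{\left(103,-172 \right)} - 15280\right) = \left(-24359 - 41234\right) \left(\left(103^{2} + 197 \left(-172\right) + 197 \cdot 103 - 17716\right) - 15280\right) = - 65593 \left(\left(10609 - 33884 + 20291 - 17716\right) - 15280\right) = - 65593 \left(-20700 - 15280\right) = \left(-65593\right) \left(-35980\right) = 2360036140$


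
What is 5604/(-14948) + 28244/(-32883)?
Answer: -151616911/122883771 ≈ -1.2338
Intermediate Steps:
5604/(-14948) + 28244/(-32883) = 5604*(-1/14948) + 28244*(-1/32883) = -1401/3737 - 28244/32883 = -151616911/122883771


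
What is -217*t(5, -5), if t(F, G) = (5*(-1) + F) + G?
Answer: 1085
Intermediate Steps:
t(F, G) = -5 + F + G (t(F, G) = (-5 + F) + G = -5 + F + G)
-217*t(5, -5) = -217*(-5 + 5 - 5) = -217*(-5) = 1085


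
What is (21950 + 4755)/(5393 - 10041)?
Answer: -3815/664 ≈ -5.7455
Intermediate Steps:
(21950 + 4755)/(5393 - 10041) = 26705/(-4648) = 26705*(-1/4648) = -3815/664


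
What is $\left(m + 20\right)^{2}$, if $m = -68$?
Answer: $2304$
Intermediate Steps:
$\left(m + 20\right)^{2} = \left(-68 + 20\right)^{2} = \left(-48\right)^{2} = 2304$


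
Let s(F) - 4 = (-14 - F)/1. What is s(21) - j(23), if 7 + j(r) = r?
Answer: -47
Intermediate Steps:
s(F) = -10 - F (s(F) = 4 + (-14 - F)/1 = 4 + (-14 - F)*1 = 4 + (-14 - F) = -10 - F)
j(r) = -7 + r
s(21) - j(23) = (-10 - 1*21) - (-7 + 23) = (-10 - 21) - 1*16 = -31 - 16 = -47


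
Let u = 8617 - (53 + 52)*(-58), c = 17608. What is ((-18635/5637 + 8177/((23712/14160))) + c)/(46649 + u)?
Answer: 4817004653/13142823336 ≈ 0.36651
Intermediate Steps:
u = 14707 (u = 8617 - 105*(-58) = 8617 - 1*(-6090) = 8617 + 6090 = 14707)
((-18635/5637 + 8177/((23712/14160))) + c)/(46649 + u) = ((-18635/5637 + 8177/((23712/14160))) + 17608)/(46649 + 14707) = ((-18635*1/5637 + 8177/((23712*(1/14160)))) + 17608)/61356 = ((-18635/5637 + 8177/(494/295)) + 17608)*(1/61356) = ((-18635/5637 + 8177*(295/494)) + 17608)*(1/61356) = ((-18635/5637 + 185555/38) + 17608)*(1/61356) = (1045265405/214206 + 17608)*(1/61356) = (4817004653/214206)*(1/61356) = 4817004653/13142823336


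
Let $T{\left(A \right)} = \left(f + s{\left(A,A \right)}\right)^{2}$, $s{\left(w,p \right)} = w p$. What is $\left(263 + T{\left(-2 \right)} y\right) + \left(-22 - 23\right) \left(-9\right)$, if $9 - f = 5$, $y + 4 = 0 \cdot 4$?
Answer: $412$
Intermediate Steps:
$y = -4$ ($y = -4 + 0 \cdot 4 = -4 + 0 = -4$)
$s{\left(w,p \right)} = p w$
$f = 4$ ($f = 9 - 5 = 4$)
$T{\left(A \right)} = \left(4 + A^{2}\right)^{2}$ ($T{\left(A \right)} = \left(4 + A A\right)^{2} = \left(4 + A^{2}\right)^{2}$)
$\left(263 + T{\left(-2 \right)} y\right) + \left(-22 - 23\right) \left(-9\right) = \left(263 + \left(4 + \left(-2\right)^{2}\right)^{2} \left(-4\right)\right) + \left(-22 - 23\right) \left(-9\right) = \left(263 + \left(4 + 4\right)^{2} \left(-4\right)\right) - -405 = \left(263 + 8^{2} \left(-4\right)\right) + 405 = \left(263 + 64 \left(-4\right)\right) + 405 = \left(263 - 256\right) + 405 = 7 + 405 = 412$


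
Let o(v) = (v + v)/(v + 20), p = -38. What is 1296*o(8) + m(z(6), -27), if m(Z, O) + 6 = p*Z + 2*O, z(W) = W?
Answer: 3168/7 ≈ 452.57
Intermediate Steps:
o(v) = 2*v/(20 + v) (o(v) = (2*v)/(20 + v) = 2*v/(20 + v))
m(Z, O) = -6 - 38*Z + 2*O (m(Z, O) = -6 + (-38*Z + 2*O) = -6 - 38*Z + 2*O)
1296*o(8) + m(z(6), -27) = 1296*(2*8/(20 + 8)) + (-6 - 38*6 + 2*(-27)) = 1296*(2*8/28) + (-6 - 228 - 54) = 1296*(2*8*(1/28)) - 288 = 1296*(4/7) - 288 = 5184/7 - 288 = 3168/7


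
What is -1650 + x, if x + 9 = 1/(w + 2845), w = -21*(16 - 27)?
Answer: -5103083/3076 ≈ -1659.0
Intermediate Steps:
w = 231 (w = -21*(-11) = 231)
x = -27683/3076 (x = -9 + 1/(231 + 2845) = -9 + 1/3076 = -27683/3076 ≈ -8.9997)
-1650 + x = -1650 - 27683/3076 = -5103083/3076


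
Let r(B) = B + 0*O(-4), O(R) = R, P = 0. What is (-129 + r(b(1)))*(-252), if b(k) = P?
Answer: 32508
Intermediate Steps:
b(k) = 0
r(B) = B (r(B) = B + 0*(-4) = B + 0 = B)
(-129 + r(b(1)))*(-252) = (-129 + 0)*(-252) = -129*(-252) = 32508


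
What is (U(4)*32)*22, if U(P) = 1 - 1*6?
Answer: -3520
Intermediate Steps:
U(P) = -5 (U(P) = 1 - 6 = -5)
(U(4)*32)*22 = -5*32*22 = -160*22 = -3520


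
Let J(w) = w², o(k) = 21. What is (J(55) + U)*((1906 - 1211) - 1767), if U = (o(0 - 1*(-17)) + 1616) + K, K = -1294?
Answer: -3610496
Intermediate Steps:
U = 343 (U = (21 + 1616) - 1294 = 1637 - 1294 = 343)
(J(55) + U)*((1906 - 1211) - 1767) = (55² + 343)*((1906 - 1211) - 1767) = (3025 + 343)*(695 - 1767) = 3368*(-1072) = -3610496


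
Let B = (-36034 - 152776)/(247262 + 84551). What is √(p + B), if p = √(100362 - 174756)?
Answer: √(-62649612530 + 330299600907*I*√8266)/331813 ≈ 11.666 + 11.69*I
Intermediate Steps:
p = 3*I*√8266 (p = √(-74394) = 3*I*√8266 ≈ 272.75*I)
B = -188810/331813 ≈ -0.56903
√(p + B) = √(3*I*√8266 - 188810/331813) = √(-188810/331813 + 3*I*√8266)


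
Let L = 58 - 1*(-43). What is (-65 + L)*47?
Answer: 1692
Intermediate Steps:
L = 101 (L = 58 + 43 = 101)
(-65 + L)*47 = (-65 + 101)*47 = 36*47 = 1692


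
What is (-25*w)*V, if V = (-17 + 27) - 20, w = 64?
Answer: 16000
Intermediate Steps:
V = -10 (V = 10 - 20 = -10)
(-25*w)*V = -25*64*(-10) = -1600*(-10) = 16000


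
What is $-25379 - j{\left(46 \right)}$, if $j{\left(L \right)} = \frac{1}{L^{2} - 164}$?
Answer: $- \frac{49539809}{1952} \approx -25379.0$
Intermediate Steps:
$j{\left(L \right)} = \frac{1}{-164 + L^{2}}$
$-25379 - j{\left(46 \right)} = -25379 - \frac{1}{-164 + 46^{2}} = -25379 - \frac{1}{-164 + 2116} = -25379 - \frac{1}{1952} = - \frac{49539809}{1952}$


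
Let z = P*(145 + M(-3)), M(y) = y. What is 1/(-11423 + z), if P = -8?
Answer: -1/12559 ≈ -7.9624e-5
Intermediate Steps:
z = -1136 (z = -8*(145 - 3) = -8*142 = -1136)
1/(-11423 + z) = 1/(-11423 - 1136) = 1/(-12559) = -1/12559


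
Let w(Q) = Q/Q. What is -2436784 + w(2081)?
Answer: -2436783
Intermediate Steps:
w(Q) = 1
-2436784 + w(2081) = -2436784 + 1 = -2436783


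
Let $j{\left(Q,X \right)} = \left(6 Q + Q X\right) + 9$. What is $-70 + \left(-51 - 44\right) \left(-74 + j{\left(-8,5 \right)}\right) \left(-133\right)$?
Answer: $-1933225$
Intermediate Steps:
$j{\left(Q,X \right)} = 9 + 6 Q + Q X$
$-70 + \left(-51 - 44\right) \left(-74 + j{\left(-8,5 \right)}\right) \left(-133\right) = -70 + \left(-51 - 44\right) \left(-74 + \left(9 + 6 \left(-8\right) - 40\right)\right) \left(-133\right) = -70 + - 95 \left(-74 - 79\right) \left(-133\right) = -70 + \left(-95\right) \left(-153\right) \left(-133\right) = -70 + 14535 \left(-133\right) = -70 - 1933155 = -1933225$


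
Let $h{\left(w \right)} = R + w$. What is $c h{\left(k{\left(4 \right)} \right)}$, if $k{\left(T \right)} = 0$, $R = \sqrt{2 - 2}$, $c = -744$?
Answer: $0$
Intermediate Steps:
$R = 0$ ($R = \sqrt{0} = 0$)
$h{\left(w \right)} = w$ ($h{\left(w \right)} = 0 + w = w$)
$c h{\left(k{\left(4 \right)} \right)} = \left(-744\right) 0 = 0$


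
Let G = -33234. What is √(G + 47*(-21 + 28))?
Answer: I*√32905 ≈ 181.4*I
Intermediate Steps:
√(G + 47*(-21 + 28)) = √(-33234 + 47*(-21 + 28)) = √(-33234 + 47*7) = √(-33234 + 329) = √(-32905) = I*√32905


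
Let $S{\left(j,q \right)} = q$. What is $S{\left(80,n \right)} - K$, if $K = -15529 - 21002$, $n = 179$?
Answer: $36710$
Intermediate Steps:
$K = -36531$
$S{\left(80,n \right)} - K = 179 - -36531 = 179 + 36531 = 36710$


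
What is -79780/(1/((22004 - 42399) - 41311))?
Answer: 4922904680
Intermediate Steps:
-79780/(1/((22004 - 42399) - 41311)) = -79780/(1/(-20395 - 41311)) = -79780/(1/(-61706)) = -79780/(-1/61706) = -79780*(-61706) = 4922904680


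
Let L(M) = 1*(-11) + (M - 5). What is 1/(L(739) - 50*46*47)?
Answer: -1/107377 ≈ -9.3130e-6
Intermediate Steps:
L(M) = -16 + M (L(M) = -11 + (-5 + M) = -16 + M)
1/(L(739) - 50*46*47) = 1/((-16 + 739) - 50*46*47) = 1/(723 - 2300*47) = 1/(723 - 108100) = 1/(-107377) = -1/107377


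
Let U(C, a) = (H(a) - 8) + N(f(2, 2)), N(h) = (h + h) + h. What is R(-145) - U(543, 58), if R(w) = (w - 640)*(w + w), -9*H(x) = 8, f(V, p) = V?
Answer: 2048876/9 ≈ 2.2765e+5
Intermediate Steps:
N(h) = 3*h (N(h) = 2*h + h = 3*h)
H(x) = -8/9 (H(x) = -1/9*8 = -8/9)
R(w) = 2*w*(-640 + w) (R(w) = (-640 + w)*(2*w) = 2*w*(-640 + w))
U(C, a) = -26/9 (U(C, a) = (-8/9 - 8) + 3*2 = -80/9 + 6 = -26/9)
R(-145) - U(543, 58) = 2*(-145)*(-640 - 145) - 1*(-26/9) = 2*(-145)*(-785) + 26/9 = 227650 + 26/9 = 2048876/9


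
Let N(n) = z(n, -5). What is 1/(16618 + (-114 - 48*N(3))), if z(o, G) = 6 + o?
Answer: 1/16072 ≈ 6.2220e-5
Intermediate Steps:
N(n) = 6 + n
1/(16618 + (-114 - 48*N(3))) = 1/(16618 + (-114 - 48*(6 + 3))) = 1/(16618 + (-114 - 48*9)) = 1/(16618 + (-114 - 432)) = 1/(16618 - 546) = 1/16072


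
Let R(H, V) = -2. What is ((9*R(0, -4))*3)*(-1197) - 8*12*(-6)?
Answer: 65214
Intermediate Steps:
((9*R(0, -4))*3)*(-1197) - 8*12*(-6) = ((9*(-2))*3)*(-1197) - 8*12*(-6) = -18*3*(-1197) - 96*(-6) = -54*(-1197) + 576 = 64638 + 576 = 65214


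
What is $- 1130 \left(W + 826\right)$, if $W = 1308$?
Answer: $-2411420$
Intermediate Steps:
$- 1130 \left(W + 826\right) = - 1130 \left(1308 + 826\right) = \left(-1130\right) 2134 = -2411420$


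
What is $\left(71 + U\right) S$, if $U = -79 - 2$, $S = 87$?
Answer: $-870$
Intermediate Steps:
$U = -81$ ($U = -79 - 2 = -81$)
$\left(71 + U\right) S = \left(71 - 81\right) 87 = \left(-10\right) 87 = -870$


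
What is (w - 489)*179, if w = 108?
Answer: -68199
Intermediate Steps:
(w - 489)*179 = (108 - 489)*179 = -381*179 = -68199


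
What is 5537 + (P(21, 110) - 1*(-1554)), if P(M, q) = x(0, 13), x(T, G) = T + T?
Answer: 7091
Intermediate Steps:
x(T, G) = 2*T
P(M, q) = 0 (P(M, q) = 2*0 = 0)
5537 + (P(21, 110) - 1*(-1554)) = 5537 + (0 - 1*(-1554)) = 5537 + (0 + 1554) = 5537 + 1554 = 7091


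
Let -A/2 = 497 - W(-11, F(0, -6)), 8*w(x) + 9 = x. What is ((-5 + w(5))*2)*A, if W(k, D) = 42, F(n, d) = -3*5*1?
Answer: 10010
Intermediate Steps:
F(n, d) = -15 (F(n, d) = -15*1 = -15)
w(x) = -9/8 + x/8
A = -910 (A = -2*(497 - 1*42) = -2*(497 - 42) = -2*455 = -910)
((-5 + w(5))*2)*A = ((-5 + (-9/8 + (⅛)*5))*2)*(-910) = ((-5 + (-9/8 + 5/8))*2)*(-910) = ((-5 - ½)*2)*(-910) = -11/2*2*(-910) = -11*(-910) = 10010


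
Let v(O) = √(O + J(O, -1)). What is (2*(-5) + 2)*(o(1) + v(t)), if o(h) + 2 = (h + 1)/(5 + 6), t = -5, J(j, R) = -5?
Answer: 160/11 - 8*I*√10 ≈ 14.545 - 25.298*I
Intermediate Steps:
o(h) = -21/11 + h/11 (o(h) = -2 + (h + 1)/(5 + 6) = -2 + (1 + h)/11 = -2 + (1 + h)*(1/11) = -2 + (1/11 + h/11) = -21/11 + h/11)
v(O) = √(-5 + O) (v(O) = √(O - 5) = √(-5 + O))
(2*(-5) + 2)*(o(1) + v(t)) = (2*(-5) + 2)*((-21/11 + (1/11)*1) + √(-5 - 5)) = (-10 + 2)*((-21/11 + 1/11) + √(-10)) = -8*(-20/11 + I*√10) = 160/11 - 8*I*√10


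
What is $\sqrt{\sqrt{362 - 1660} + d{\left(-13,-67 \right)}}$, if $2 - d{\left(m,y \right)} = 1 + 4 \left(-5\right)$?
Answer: $\sqrt{21 + i \sqrt{1298}} \approx 5.5992 + 3.2172 i$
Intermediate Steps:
$d{\left(m,y \right)} = 21$ ($d{\left(m,y \right)} = 2 - \left(1 + 4 \left(-5\right)\right) = 2 - \left(1 - 20\right) = 2 - -19 = 2 + 19 = 21$)
$\sqrt{\sqrt{362 - 1660} + d{\left(-13,-67 \right)}} = \sqrt{\sqrt{362 - 1660} + 21} = \sqrt{\sqrt{-1298} + 21} = \sqrt{i \sqrt{1298} + 21} = \sqrt{21 + i \sqrt{1298}}$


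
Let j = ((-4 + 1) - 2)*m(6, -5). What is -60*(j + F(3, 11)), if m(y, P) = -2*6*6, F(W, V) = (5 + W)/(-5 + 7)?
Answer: -21840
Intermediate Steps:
F(W, V) = 5/2 + W/2 (F(W, V) = (5 + W)/2 = (5 + W)*(½) = 5/2 + W/2)
m(y, P) = -72 (m(y, P) = -12*6 = -72)
j = 360 (j = ((-4 + 1) - 2)*(-72) = (-3 - 2)*(-72) = -5*(-72) = 360)
-60*(j + F(3, 11)) = -60*(360 + (5/2 + (½)*3)) = -60*(360 + (5/2 + 3/2)) = -60*(360 + 4) = -60*364 = -21840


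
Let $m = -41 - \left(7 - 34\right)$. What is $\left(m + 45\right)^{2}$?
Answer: $961$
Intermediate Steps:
$m = -14$ ($m = -41 - -27 = -41 + 27 = -14$)
$\left(m + 45\right)^{2} = \left(-14 + 45\right)^{2} = 31^{2} = 961$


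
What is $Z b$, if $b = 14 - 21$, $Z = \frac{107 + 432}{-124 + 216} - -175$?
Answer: $- \frac{116473}{92} \approx -1266.0$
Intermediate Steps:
$Z = \frac{16639}{92}$ ($Z = \frac{539}{92} + 175 = \frac{16639}{92} \approx 180.86$)
$b = -7$ ($b = 14 - 21 = -7$)
$Z b = \frac{16639}{92} \left(-7\right) = - \frac{116473}{92}$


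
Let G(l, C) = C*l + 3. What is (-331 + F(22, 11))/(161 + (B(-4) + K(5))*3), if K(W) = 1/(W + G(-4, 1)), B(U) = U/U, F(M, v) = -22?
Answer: -1412/659 ≈ -2.1426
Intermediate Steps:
G(l, C) = 3 + C*l
B(U) = 1
K(W) = 1/(-1 + W) (K(W) = 1/(W + (3 + 1*(-4))) = 1/(W + (3 - 4)) = 1/(W - 1) = 1/(-1 + W))
(-331 + F(22, 11))/(161 + (B(-4) + K(5))*3) = (-331 - 22)/(161 + (1 + 1/(-1 + 5))*3) = -353/(161 + (1 + 1/4)*3) = -353/(161 + (1 + ¼)*3) = -353/(161 + (5/4)*3) = -353/(161 + 15/4) = -353/659/4 = -353*4/659 = -1412/659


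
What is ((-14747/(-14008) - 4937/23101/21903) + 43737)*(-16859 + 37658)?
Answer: 2149270909505969694789/2362594897208 ≈ 9.0971e+8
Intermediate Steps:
((-14747/(-14008) - 4937/23101/21903) + 43737)*(-16859 + 37658) = ((-14747*(-1/14008) - 4937*1/23101*(1/21903)) + 43737)*20799 = ((14747/14008 - 4937/23101*1/21903) + 43737)*20799 = ((14747/14008 - 4937/505981203) + 43737)*20799 = (7461635643145/7087784691624 + 43737)*20799 = (310005900693202033/7087784691624)*20799 = 2149270909505969694789/2362594897208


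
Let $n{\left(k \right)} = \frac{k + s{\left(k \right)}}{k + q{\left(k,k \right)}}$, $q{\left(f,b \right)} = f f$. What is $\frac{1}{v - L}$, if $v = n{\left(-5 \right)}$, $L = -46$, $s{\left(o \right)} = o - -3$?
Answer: $\frac{20}{913} \approx 0.021906$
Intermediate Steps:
$s{\left(o \right)} = 3 + o$ ($s{\left(o \right)} = o + 3 = 3 + o$)
$q{\left(f,b \right)} = f^{2}$
$n{\left(k \right)} = \frac{3 + 2 k}{k + k^{2}}$ ($n{\left(k \right)} = \frac{k + \left(3 + k\right)}{k + k^{2}} = \frac{3 + 2 k}{k + k^{2}}$)
$v = - \frac{7}{20}$ ($v = \frac{3 + 2 \left(-5\right)}{\left(-5\right) \left(1 - 5\right)} = - \frac{3 - 10}{5 \left(-4\right)} = \left(- \frac{1}{5}\right) \left(- \frac{1}{4}\right) \left(-7\right) = - \frac{7}{20} \approx -0.35$)
$\frac{1}{v - L} = \frac{1}{- \frac{7}{20} - -46} = \frac{1}{- \frac{7}{20} + 46} = \frac{1}{\frac{913}{20}} = \frac{20}{913}$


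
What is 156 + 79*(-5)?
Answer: -239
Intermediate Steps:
156 + 79*(-5) = 156 - 395 = -239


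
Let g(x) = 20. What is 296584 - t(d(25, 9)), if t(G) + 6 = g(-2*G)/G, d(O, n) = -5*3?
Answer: 889774/3 ≈ 2.9659e+5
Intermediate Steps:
d(O, n) = -15
t(G) = -6 + 20/G
296584 - t(d(25, 9)) = 296584 - (-6 + 20/(-15)) = 296584 - (-6 + 20*(-1/15)) = 296584 - (-6 - 4/3) = 296584 - 1*(-22/3) = 296584 + 22/3 = 889774/3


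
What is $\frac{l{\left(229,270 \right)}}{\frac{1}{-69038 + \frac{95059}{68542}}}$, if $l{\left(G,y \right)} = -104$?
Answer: $\frac{246059191924}{34271} \approx 7.1798 \cdot 10^{6}$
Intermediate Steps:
$\frac{l{\left(229,270 \right)}}{\frac{1}{-69038 + \frac{95059}{68542}}} = - \frac{104}{\frac{1}{-69038 + \frac{95059}{68542}}} = - \frac{104}{\frac{1}{- \frac{4731907537}{68542}}} = - \frac{104}{- \frac{68542}{4731907537}} = \left(-104\right) \left(- \frac{4731907537}{68542}\right) = \frac{246059191924}{34271}$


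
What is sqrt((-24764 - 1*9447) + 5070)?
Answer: I*sqrt(29141) ≈ 170.71*I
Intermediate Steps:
sqrt((-24764 - 1*9447) + 5070) = sqrt((-24764 - 9447) + 5070) = sqrt(-34211 + 5070) = sqrt(-29141) = I*sqrt(29141)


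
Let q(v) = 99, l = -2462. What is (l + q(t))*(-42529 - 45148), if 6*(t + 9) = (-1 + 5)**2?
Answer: 207180751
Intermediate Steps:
t = -19/3 (t = -9 + (-1 + 5)**2/6 = -9 + (1/6)*4**2 = -9 + (1/6)*16 = -9 + 8/3 = -19/3 ≈ -6.3333)
(l + q(t))*(-42529 - 45148) = (-2462 + 99)*(-42529 - 45148) = -2363*(-87677) = 207180751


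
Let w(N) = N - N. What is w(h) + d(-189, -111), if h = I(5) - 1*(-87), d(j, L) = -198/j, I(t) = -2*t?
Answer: 22/21 ≈ 1.0476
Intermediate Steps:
h = 77 (h = -2*5 - 1*(-87) = -10 + 87 = 77)
w(N) = 0
w(h) + d(-189, -111) = 0 - 198/(-189) = 0 - 198*(-1/189) = 0 + 22/21 = 22/21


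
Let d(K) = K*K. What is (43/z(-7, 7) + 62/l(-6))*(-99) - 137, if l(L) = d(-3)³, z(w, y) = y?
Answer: -427270/567 ≈ -753.56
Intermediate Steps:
d(K) = K²
l(L) = 729 (l(L) = ((-3)²)³ = 9³ = 729)
(43/z(-7, 7) + 62/l(-6))*(-99) - 137 = (43/7 + 62/729)*(-99) - 137 = (31781/5103)*(-99) - 137 = -349591/567 - 137 = -427270/567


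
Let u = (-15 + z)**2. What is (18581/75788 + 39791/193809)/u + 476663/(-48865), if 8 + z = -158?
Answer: -229373037973278254651/23514158430987142380 ≈ -9.7547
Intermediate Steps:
z = -166 (z = -8 - 158 = -166)
u = 32761 (u = (-15 - 166)**2 = (-181)**2 = 32761)
(18581/75788 + 39791/193809)/u + 476663/(-48865) = (18581/75788 + 39791/193809)/32761 + 476663/(-48865) = (18581*(1/75788) + 39791*(1/193809))*(1/32761) + 476663*(-1/48865) = (18581/75788 + 39791/193809)*(1/32761) - 476663/48865 = (6616845337/14688396492)*(1/32761) - 476663/48865 = 6616845337/481206557474412 - 476663/48865 = -229373037973278254651/23514158430987142380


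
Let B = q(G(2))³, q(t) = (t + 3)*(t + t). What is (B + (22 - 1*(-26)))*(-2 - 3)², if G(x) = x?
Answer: 201200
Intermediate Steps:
q(t) = 2*t*(3 + t) (q(t) = (3 + t)*(2*t) = 2*t*(3 + t))
B = 8000 (B = (2*2*(3 + 2))³ = (2*2*5)³ = 20³ = 8000)
(B + (22 - 1*(-26)))*(-2 - 3)² = (8000 + (22 - 1*(-26)))*(-2 - 3)² = (8000 + (22 + 26))*(-5)² = (8000 + 48)*25 = 8048*25 = 201200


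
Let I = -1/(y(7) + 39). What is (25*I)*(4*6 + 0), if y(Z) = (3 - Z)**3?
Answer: 24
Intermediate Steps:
I = 1/25 (I = -1/(-(-3 + 7)**3 + 39) = -1/(-1*4**3 + 39) = -1/(-1*64 + 39) = -1/(-64 + 39) = -1/(-25) = -1*(-1/25) = 1/25 ≈ 0.040000)
(25*I)*(4*6 + 0) = (25*(1/25))*(4*6 + 0) = 1*(24 + 0) = 1*24 = 24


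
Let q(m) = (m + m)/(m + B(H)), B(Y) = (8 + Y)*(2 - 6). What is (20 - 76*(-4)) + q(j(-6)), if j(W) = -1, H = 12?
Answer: 26246/81 ≈ 324.02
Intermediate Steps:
B(Y) = -32 - 4*Y (B(Y) = (8 + Y)*(-4) = -32 - 4*Y)
q(m) = 2*m/(-80 + m) (q(m) = (m + m)/(m + (-32 - 4*12)) = (2*m)/(m + (-32 - 48)) = (2*m)/(m - 80) = (2*m)/(-80 + m) = 2*m/(-80 + m))
(20 - 76*(-4)) + q(j(-6)) = (20 - 76*(-4)) + 2*(-1)/(-80 - 1) = (20 + 304) + 2*(-1)/(-81) = 324 + 2*(-1)*(-1/81) = 324 + 2/81 = 26246/81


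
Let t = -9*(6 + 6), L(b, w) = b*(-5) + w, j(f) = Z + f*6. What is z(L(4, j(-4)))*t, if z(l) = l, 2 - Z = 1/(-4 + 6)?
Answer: 4590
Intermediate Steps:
Z = 3/2 (Z = 2 - 1/(-4 + 6) = 2 - 1/2 = 2 - 1*½ = 2 - ½ = 3/2 ≈ 1.5000)
j(f) = 3/2 + 6*f (j(f) = 3/2 + f*6 = 3/2 + 6*f)
L(b, w) = w - 5*b (L(b, w) = -5*b + w = w - 5*b)
t = -108 (t = -9*12 = -108)
z(L(4, j(-4)))*t = ((3/2 + 6*(-4)) - 5*4)*(-108) = ((3/2 - 24) - 20)*(-108) = (-45/2 - 20)*(-108) = -85/2*(-108) = 4590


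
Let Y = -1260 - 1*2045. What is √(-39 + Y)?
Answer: 4*I*√209 ≈ 57.827*I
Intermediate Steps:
Y = -3305 (Y = -1260 - 2045 = -3305)
√(-39 + Y) = √(-39 - 3305) = √(-3344) = 4*I*√209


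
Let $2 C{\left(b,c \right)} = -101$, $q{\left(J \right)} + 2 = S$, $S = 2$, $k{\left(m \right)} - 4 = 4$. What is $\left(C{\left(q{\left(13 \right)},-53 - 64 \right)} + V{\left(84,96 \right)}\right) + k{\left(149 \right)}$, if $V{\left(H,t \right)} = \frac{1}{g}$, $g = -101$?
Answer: $- \frac{8587}{202} \approx -42.51$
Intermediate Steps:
$k{\left(m \right)} = 8$ ($k{\left(m \right)} = 4 + 4 = 8$)
$q{\left(J \right)} = 0$ ($q{\left(J \right)} = -2 + 2 = 0$)
$C{\left(b,c \right)} = - \frac{101}{2}$ ($C{\left(b,c \right)} = \frac{1}{2} \left(-101\right) = - \frac{101}{2}$)
$V{\left(H,t \right)} = - \frac{1}{101}$ ($V{\left(H,t \right)} = \frac{1}{-101} = - \frac{1}{101}$)
$\left(C{\left(q{\left(13 \right)},-53 - 64 \right)} + V{\left(84,96 \right)}\right) + k{\left(149 \right)} = \left(- \frac{101}{2} - \frac{1}{101}\right) + 8 = - \frac{10203}{202} + 8 = - \frac{8587}{202}$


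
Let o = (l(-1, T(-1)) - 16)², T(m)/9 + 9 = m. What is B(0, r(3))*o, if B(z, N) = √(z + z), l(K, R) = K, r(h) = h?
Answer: 0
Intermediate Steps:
T(m) = -81 + 9*m
o = 289 (o = (-1 - 16)² = (-17)² = 289)
B(z, N) = √2*√z (B(z, N) = √(2*z) = √2*√z)
B(0, r(3))*o = (√2*√0)*289 = (√2*0)*289 = 0*289 = 0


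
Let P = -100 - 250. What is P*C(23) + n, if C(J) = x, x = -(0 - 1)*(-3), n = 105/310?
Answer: 65121/62 ≈ 1050.3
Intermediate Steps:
P = -350
n = 21/62 (n = 105*(1/310) = 21/62 ≈ 0.33871)
x = -3 (x = -(-1)*(-3) = -1*3 = -3)
C(J) = -3
P*C(23) + n = -350*(-3) + 21/62 = 1050 + 21/62 = 65121/62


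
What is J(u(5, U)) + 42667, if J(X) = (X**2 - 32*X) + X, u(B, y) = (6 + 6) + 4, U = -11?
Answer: 42427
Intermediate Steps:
u(B, y) = 16 (u(B, y) = 12 + 4 = 16)
J(X) = X**2 - 31*X
J(u(5, U)) + 42667 = 16*(-31 + 16) + 42667 = 16*(-15) + 42667 = -240 + 42667 = 42427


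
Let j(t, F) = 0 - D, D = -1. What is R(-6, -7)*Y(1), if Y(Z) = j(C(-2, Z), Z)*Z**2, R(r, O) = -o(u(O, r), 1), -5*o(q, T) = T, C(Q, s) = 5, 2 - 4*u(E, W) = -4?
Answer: 1/5 ≈ 0.20000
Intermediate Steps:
u(E, W) = 3/2 (u(E, W) = 1/2 - 1/4*(-4) = 1/2 + 1 = 3/2)
j(t, F) = 1 (j(t, F) = 0 - 1*(-1) = 0 + 1 = 1)
o(q, T) = -T/5
R(r, O) = 1/5 (R(r, O) = -(-1)/5 = -1*(-1/5) = 1/5)
Y(Z) = Z**2 (Y(Z) = 1*Z**2 = Z**2)
R(-6, -7)*Y(1) = (1/5)*1**2 = (1/5)*1 = 1/5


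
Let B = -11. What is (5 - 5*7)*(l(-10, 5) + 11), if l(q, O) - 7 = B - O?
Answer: -60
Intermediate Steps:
l(q, O) = -4 - O (l(q, O) = 7 + (-11 - O) = -4 - O)
(5 - 5*7)*(l(-10, 5) + 11) = (5 - 5*7)*((-4 - 1*5) + 11) = (5 - 35)*((-4 - 5) + 11) = -30*(-9 + 11) = -30*2 = -60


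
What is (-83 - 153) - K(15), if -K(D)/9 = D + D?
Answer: 34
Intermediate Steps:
K(D) = -18*D (K(D) = -9*(D + D) = -18*D)
(-83 - 153) - K(15) = (-83 - 153) - (-18)*15 = -236 - 1*(-270) = -236 + 270 = 34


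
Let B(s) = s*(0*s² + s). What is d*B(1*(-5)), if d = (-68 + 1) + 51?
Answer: -400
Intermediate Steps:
d = -16 (d = -67 + 51 = -16)
B(s) = s² (B(s) = s*(0 + s) = s*s = s²)
d*B(1*(-5)) = -16*(1*(-5))² = -16*(-5)² = -16*25 = -400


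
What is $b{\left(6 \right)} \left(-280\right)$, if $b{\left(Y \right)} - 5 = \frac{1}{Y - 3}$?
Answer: $- \frac{4480}{3} \approx -1493.3$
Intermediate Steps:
$b{\left(Y \right)} = 5 + \frac{1}{-3 + Y}$ ($b{\left(Y \right)} = 5 + \frac{1}{Y - 3} = 5 + \frac{1}{-3 + Y}$)
$b{\left(6 \right)} \left(-280\right) = \frac{-14 + 5 \cdot 6}{-3 + 6} \left(-280\right) = \frac{-14 + 30}{3} \left(-280\right) = \frac{1}{3} \cdot 16 \left(-280\right) = \frac{16}{3} \left(-280\right) = - \frac{4480}{3}$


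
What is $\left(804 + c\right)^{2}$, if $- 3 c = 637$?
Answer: $\frac{3150625}{9} \approx 3.5007 \cdot 10^{5}$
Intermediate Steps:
$c = - \frac{637}{3}$ ($c = \left(- \frac{1}{3}\right) 637 = - \frac{637}{3} \approx -212.33$)
$\left(804 + c\right)^{2} = \left(804 - \frac{637}{3}\right)^{2} = \left(\frac{1775}{3}\right)^{2} = \frac{3150625}{9}$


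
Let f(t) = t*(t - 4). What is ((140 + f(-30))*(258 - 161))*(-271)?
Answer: -30492920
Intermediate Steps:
f(t) = t*(-4 + t)
((140 + f(-30))*(258 - 161))*(-271) = ((140 - 30*(-4 - 30))*(258 - 161))*(-271) = ((140 - 30*(-34))*97)*(-271) = ((140 + 1020)*97)*(-271) = (1160*97)*(-271) = 112520*(-271) = -30492920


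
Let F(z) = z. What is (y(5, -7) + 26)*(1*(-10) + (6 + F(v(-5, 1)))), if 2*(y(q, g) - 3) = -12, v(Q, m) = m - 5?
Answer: -184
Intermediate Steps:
v(Q, m) = -5 + m
y(q, g) = -3 (y(q, g) = 3 + (½)*(-12) = 3 - 6 = -3)
(y(5, -7) + 26)*(1*(-10) + (6 + F(v(-5, 1)))) = (-3 + 26)*(1*(-10) + (6 + (-5 + 1))) = 23*(-10 + (6 - 4)) = 23*(-10 + 2) = 23*(-8) = -184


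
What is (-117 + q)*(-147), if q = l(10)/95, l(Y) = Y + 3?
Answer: 1631994/95 ≈ 17179.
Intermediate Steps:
l(Y) = 3 + Y
q = 13/95 (q = (3 + 10)/95 = 13*(1/95) = 13/95 ≈ 0.13684)
(-117 + q)*(-147) = (-117 + 13/95)*(-147) = -11102/95*(-147) = 1631994/95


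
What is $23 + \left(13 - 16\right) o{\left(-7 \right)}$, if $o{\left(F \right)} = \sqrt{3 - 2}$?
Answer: $20$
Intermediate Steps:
$o{\left(F \right)} = 1$ ($o{\left(F \right)} = \sqrt{1} = 1$)
$23 + \left(13 - 16\right) o{\left(-7 \right)} = 23 + \left(13 - 16\right) 1 = 23 - 3 = 20$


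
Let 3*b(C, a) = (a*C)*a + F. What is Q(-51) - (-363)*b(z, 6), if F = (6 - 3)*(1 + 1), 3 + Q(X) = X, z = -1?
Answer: -3684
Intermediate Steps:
Q(X) = -3 + X
F = 6 (F = 3*2 = 6)
b(C, a) = 2 + C*a²/3 (b(C, a) = ((a*C)*a + 6)/3 = ((C*a)*a + 6)/3 = (C*a² + 6)/3 = (6 + C*a²)/3 = 2 + C*a²/3)
Q(-51) - (-363)*b(z, 6) = (-3 - 51) - (-363)*(2 + (⅓)*(-1)*6²) = -54 - (-363)*(2 + (⅓)*(-1)*36) = -54 - (-363)*(2 - 12) = -54 - (-363)*(-10) = -54 - 1*3630 = -54 - 3630 = -3684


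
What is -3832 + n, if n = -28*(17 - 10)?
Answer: -4028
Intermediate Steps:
n = -196 (n = -28*7 = -196)
-3832 + n = -3832 - 196 = -4028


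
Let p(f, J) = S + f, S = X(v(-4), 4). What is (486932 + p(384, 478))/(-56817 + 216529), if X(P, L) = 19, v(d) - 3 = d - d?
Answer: 487335/159712 ≈ 3.0513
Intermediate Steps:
v(d) = 3 (v(d) = 3 + (d - d) = 3 + 0 = 3)
S = 19
p(f, J) = 19 + f
(486932 + p(384, 478))/(-56817 + 216529) = (486932 + (19 + 384))/(-56817 + 216529) = (486932 + 403)/159712 = 487335*(1/159712) = 487335/159712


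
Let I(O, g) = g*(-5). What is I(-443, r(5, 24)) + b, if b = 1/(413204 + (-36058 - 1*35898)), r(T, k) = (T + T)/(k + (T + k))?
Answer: -17062347/18086144 ≈ -0.94339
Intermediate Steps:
r(T, k) = 2*T/(T + 2*k) (r(T, k) = (2*T)/(T + 2*k) = 2*T/(T + 2*k))
I(O, g) = -5*g
b = 1/341248 (b = 1/(413204 + (-36058 - 35898)) = 1/(413204 - 71956) = 1/341248 ≈ 2.9304e-6)
I(-443, r(5, 24)) + b = -10*5/(5 + 2*24) + 1/341248 = -10*5/(5 + 48) + 1/341248 = -10*5/53 + 1/341248 = -5*10/53 + 1/341248 = -50/53 + 1/341248 = -17062347/18086144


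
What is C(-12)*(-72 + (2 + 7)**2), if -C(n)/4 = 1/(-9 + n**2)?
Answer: -4/15 ≈ -0.26667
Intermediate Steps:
C(n) = -4/(-9 + n**2)
C(-12)*(-72 + (2 + 7)**2) = (-4/(-9 + (-12)**2))*(-72 + (2 + 7)**2) = (-4/(-9 + 144))*(-72 + 9**2) = (-4/135)*(-72 + 81) = -4*1/135*9 = -4/135*9 = -4/15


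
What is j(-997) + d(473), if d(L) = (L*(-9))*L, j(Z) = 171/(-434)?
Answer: -873885645/434 ≈ -2.0136e+6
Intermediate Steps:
j(Z) = -171/434 (j(Z) = 171*(-1/434) = -171/434)
d(L) = -9*L² (d(L) = (-9*L)*L = -9*L²)
j(-997) + d(473) = -171/434 - 9*473² = -171/434 - 9*223729 = -171/434 - 2013561 = -873885645/434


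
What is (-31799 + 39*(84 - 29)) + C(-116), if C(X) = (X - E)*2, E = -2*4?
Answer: -29870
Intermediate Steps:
E = -8
C(X) = 16 + 2*X (C(X) = (X - 1*(-8))*2 = (X + 8)*2 = (8 + X)*2 = 16 + 2*X)
(-31799 + 39*(84 - 29)) + C(-116) = (-31799 + 39*(84 - 29)) + (16 + 2*(-116)) = (-31799 + 39*55) + (16 - 232) = (-31799 + 2145) - 216 = -29654 - 216 = -29870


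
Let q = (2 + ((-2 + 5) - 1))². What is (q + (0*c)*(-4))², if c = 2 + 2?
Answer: 256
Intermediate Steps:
q = 16 (q = (2 + (3 - 1))² = (2 + 2)² = 4² = 16)
c = 4
(q + (0*c)*(-4))² = (16 + (0*4)*(-4))² = (16 + 0*(-4))² = (16 + 0)² = 16² = 256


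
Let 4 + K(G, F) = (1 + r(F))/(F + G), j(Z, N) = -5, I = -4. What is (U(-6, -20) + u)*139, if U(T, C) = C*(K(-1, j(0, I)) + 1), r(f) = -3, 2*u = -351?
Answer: -101887/6 ≈ -16981.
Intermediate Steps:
u = -351/2 (u = (½)*(-351) = -351/2 ≈ -175.50)
K(G, F) = -4 - 2/(F + G) (K(G, F) = -4 + (1 - 3)/(F + G) = -4 - 2/(F + G))
U(T, C) = -8*C/3 (U(T, C) = C*(2*(-1 - 2*(-5) - 2*(-1))/(-5 - 1) + 1) = C*(2*(-1 + 10 + 2)/(-6) + 1) = C*(2*(-⅙)*11 + 1) = C*(-11/3 + 1) = C*(-8/3) = -8*C/3)
(U(-6, -20) + u)*139 = (-8/3*(-20) - 351/2)*139 = (160/3 - 351/2)*139 = -733/6*139 = -101887/6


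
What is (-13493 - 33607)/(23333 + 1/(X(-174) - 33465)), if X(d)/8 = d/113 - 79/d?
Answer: -3874914774525/1919604805058 ≈ -2.0186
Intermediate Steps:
X(d) = -632/d + 8*d/113 (X(d) = 8*(d/113 - 79/d) = 8*(-79/d + d/113) = -632/d + 8*d/113)
(-13493 - 33607)/(23333 + 1/(X(-174) - 33465)) = (-13493 - 33607)/(23333 + 1/((-632/(-174) + (8/113)*(-174)) - 33465)) = -47100/(23333 + 1/((-632*(-1/174) - 1392/113) - 33465)) = -47100/(23333 + 1/((316/87 - 1392/113) - 33465)) = -47100/(23333 + 1/(-85396/9831 - 33465)) = -47100/(23333 + 1/(-329079811/9831)) = -47100/(23333 - 9831/329079811) = -47100/7678419220232/329079811 = -47100*329079811/7678419220232 = -3874914774525/1919604805058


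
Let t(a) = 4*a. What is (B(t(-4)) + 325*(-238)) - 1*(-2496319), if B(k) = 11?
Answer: 2418980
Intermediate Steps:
(B(t(-4)) + 325*(-238)) - 1*(-2496319) = (11 + 325*(-238)) - 1*(-2496319) = (11 - 77350) + 2496319 = -77339 + 2496319 = 2418980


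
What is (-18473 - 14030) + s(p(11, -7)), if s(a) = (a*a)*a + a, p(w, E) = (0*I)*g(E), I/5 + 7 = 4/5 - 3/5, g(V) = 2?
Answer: -32503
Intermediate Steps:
I = -34 (I = -35 + 5*(4/5 - 3/5) = -35 + 5*(4*(⅕) - 3*⅕) = -35 + 5*(⅘ - ⅗) = -35 + 5*(⅕) = -35 + 1 = -34)
p(w, E) = 0 (p(w, E) = (0*(-34))*2 = 0*2 = 0)
s(a) = a + a³ (s(a) = a²*a + a = a³ + a = a + a³)
(-18473 - 14030) + s(p(11, -7)) = (-18473 - 14030) + (0 + 0³) = -32503 + (0 + 0) = -32503 + 0 = -32503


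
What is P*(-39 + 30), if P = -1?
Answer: 9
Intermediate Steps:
P*(-39 + 30) = -(-39 + 30) = -1*(-9) = 9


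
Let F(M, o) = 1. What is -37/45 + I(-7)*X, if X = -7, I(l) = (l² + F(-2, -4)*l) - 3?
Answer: -12322/45 ≈ -273.82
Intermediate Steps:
I(l) = -3 + l + l² (I(l) = (l² + 1*l) - 3 = (l² + l) - 3 = (l + l²) - 3 = -3 + l + l²)
-37/45 + I(-7)*X = -37/45 + (-3 - 7 + (-7)²)*(-7) = -37*1/45 + (-3 - 7 + 49)*(-7) = -37/45 + 39*(-7) = -37/45 - 273 = -12322/45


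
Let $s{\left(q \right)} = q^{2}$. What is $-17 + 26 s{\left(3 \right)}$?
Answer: $217$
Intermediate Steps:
$-17 + 26 s{\left(3 \right)} = -17 + 26 \cdot 3^{2} = -17 + 26 \cdot 9 = -17 + 234 = 217$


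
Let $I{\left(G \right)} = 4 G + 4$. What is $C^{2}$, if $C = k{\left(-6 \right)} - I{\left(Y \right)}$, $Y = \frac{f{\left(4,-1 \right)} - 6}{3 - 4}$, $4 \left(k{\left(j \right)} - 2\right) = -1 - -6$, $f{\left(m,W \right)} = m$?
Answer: $\frac{1225}{16} \approx 76.563$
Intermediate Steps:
$k{\left(j \right)} = \frac{13}{4}$ ($k{\left(j \right)} = 2 + \frac{-1 - -6}{4} = 2 + \frac{-1 + 6}{4} = 2 + \frac{1}{4} \cdot 5 = 2 + \frac{5}{4} = \frac{13}{4}$)
$Y = 2$ ($Y = \frac{4 - 6}{3 - 4} = - \frac{2}{-1} = \left(-2\right) \left(-1\right) = 2$)
$I{\left(G \right)} = 4 + 4 G$
$C = - \frac{35}{4}$ ($C = \frac{13}{4} - \left(4 + 4 \cdot 2\right) = \frac{13}{4} - \left(4 + 8\right) = \frac{13}{4} - 12 = - \frac{35}{4} \approx -8.75$)
$C^{2} = \left(- \frac{35}{4}\right)^{2} = \frac{1225}{16}$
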